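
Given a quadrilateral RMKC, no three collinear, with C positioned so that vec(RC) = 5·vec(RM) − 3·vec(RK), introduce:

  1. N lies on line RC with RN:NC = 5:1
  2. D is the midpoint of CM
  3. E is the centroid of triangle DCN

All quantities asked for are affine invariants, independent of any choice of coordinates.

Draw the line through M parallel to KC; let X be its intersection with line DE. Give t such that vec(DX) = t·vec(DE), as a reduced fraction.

Choose coordinates R = (0, 0), M = (1, 0), K = (0, 1), C = (5, -3).
1. N lies on line RC with RN:NC = 5:1 ⇒ N = (25/6, -5/2)
2. D is the midpoint of CM ⇒ D = (3, -3/2)
3. E is the centroid of triangle DCN ⇒ E = (73/18, -7/3)
through M parallel to KC: direction (5, -4); meets DE at X = (-13/2, 6)
X = D + t·(E−D) with t = -9

t = -9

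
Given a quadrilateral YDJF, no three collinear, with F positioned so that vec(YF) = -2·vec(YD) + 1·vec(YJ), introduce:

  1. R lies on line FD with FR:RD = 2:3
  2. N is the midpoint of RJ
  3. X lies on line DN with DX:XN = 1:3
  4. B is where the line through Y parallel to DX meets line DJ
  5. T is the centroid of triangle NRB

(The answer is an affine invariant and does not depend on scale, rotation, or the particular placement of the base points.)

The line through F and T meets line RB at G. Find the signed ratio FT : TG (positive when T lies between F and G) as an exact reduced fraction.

Set Y = (0, 0), D = (1, 0), J = (0, 1), F = (-2, 1); any affine frame gives the same invariant.
1. R lies on line FD with FR:RD = 2:3 ⇒ R = (-4/5, 3/5)
2. N is the midpoint of RJ ⇒ N = (-2/5, 4/5)
3. X lies on line DN with DX:XN = 1:3 ⇒ X = (13/20, 1/5)
4. B is where the line through Y parallel to DX meets line DJ ⇒ B = (7/3, -4/3)
5. T is the centroid of triangle NRB ⇒ T = (17/45, 1/45)
line FT meets RB at G = (-358/1035, 331/1035)
T = F + t·(G−F) with t = 23/16, so FT:TG = 23/16:-7/16

FT:TG = -23/7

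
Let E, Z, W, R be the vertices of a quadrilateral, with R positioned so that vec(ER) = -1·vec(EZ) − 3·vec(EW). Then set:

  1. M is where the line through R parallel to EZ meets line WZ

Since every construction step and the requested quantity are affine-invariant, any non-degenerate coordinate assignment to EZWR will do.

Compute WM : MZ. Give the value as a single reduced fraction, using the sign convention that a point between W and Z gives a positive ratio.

WM:MZ = -4/3

Assign E = (0, 0), Z = (1, 0), W = (0, 1), R = (-1, -3) — the answer is frame-independent, so this choice is without loss of generality.
1. M is where the line through R parallel to EZ meets line WZ ⇒ M = (4, -3)
M = W + t·(Z−W) with t = 4, so WM:MZ = t:(1−t) = 4:-3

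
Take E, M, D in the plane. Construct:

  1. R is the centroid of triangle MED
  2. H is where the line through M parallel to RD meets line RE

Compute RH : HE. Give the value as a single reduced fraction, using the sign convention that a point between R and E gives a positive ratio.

Choose coordinates E = (0, 0), M = (1, 0), D = (0, 1).
1. R is the centroid of triangle MED ⇒ R = (1/3, 1/3)
2. H is where the line through M parallel to RD meets line RE ⇒ H = (2/3, 2/3)
H = R + t·(E−R) with t = -1, so RH:HE = t:(1−t) = -1:2

RH:HE = -1/2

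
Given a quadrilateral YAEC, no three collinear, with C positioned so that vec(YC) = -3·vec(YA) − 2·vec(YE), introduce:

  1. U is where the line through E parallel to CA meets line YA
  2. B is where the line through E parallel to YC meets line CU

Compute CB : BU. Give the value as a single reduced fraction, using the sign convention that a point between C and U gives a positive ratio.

Work in coordinates with Y = (0, 0), A = (1, 0), E = (0, 1), C = (-3, -2).
1. U is where the line through E parallel to CA meets line YA ⇒ U = (-2, 0)
2. B is where the line through E parallel to YC meets line CU ⇒ B = (-9/4, -1/2)
B = C + t·(U−C) with t = 3/4, so CB:BU = t:(1−t) = 3/4:1/4

CB:BU = 3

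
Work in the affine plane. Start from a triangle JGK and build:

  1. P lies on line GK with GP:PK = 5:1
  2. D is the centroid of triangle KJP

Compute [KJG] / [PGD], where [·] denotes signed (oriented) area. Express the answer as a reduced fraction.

Assign J = (0, 0), G = (1, 0), K = (0, 1) — the answer is frame-independent, so this choice is without loss of generality.
1. P lies on line GK with GP:PK = 5:1 ⇒ P = (1/6, 5/6)
2. D is the centroid of triangle KJP ⇒ D = (1/18, 11/18)
2·[KJG] = 1, 2·[PGD] = -5/18
[KJG]:[PGD] = 1:-5/18 = -18/5

[KJG]:[PGD] = -18/5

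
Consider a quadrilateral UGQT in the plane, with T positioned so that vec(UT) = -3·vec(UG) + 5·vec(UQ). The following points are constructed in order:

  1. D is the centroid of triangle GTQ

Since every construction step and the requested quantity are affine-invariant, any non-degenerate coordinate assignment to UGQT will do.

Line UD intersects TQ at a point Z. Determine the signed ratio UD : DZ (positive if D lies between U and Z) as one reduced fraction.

UD:DZ = -10

Set U = (0, 0), G = (1, 0), Q = (0, 1), T = (-3, 5); any affine frame gives the same invariant.
1. D is the centroid of triangle GTQ ⇒ D = (-2/3, 2)
line UD meets TQ at Z = (-3/5, 9/5)
D = U + t·(Z−U) with t = 10/9, so UD:DZ = 10/9:-1/9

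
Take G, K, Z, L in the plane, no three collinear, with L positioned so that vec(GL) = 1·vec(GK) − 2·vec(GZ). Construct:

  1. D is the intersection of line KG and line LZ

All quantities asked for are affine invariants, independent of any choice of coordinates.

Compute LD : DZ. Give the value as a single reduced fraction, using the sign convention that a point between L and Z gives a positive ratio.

Set G = (0, 0), K = (1, 0), Z = (0, 1), L = (1, -2); any affine frame gives the same invariant.
1. D is the intersection of line KG and line LZ ⇒ D = (1/3, 0)
D = L + t·(Z−L) with t = 2/3, so LD:DZ = t:(1−t) = 2/3:1/3

LD:DZ = 2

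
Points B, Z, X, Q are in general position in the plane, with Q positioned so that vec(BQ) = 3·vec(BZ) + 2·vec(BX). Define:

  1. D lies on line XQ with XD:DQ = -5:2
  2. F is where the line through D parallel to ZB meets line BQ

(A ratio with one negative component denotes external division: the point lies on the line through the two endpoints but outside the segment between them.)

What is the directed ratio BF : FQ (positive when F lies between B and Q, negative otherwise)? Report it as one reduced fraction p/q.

BF:FQ = -4

Set B = (0, 0), Z = (1, 0), X = (0, 1), Q = (3, 2); any affine frame gives the same invariant.
1. D lies on line XQ with XD:DQ = -5:2 ⇒ D = (5, 8/3)
2. F is where the line through D parallel to ZB meets line BQ ⇒ F = (4, 8/3)
F = B + t·(Q−B) with t = 4/3, so BF:FQ = t:(1−t) = 4/3:-1/3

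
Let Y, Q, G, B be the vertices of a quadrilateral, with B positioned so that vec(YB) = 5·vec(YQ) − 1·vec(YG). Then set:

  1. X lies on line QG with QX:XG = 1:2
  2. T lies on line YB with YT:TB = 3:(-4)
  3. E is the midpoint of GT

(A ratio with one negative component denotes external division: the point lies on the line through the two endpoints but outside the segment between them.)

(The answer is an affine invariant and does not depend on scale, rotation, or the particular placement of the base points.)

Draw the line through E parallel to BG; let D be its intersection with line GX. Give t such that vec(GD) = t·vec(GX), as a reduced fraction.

Set Y = (0, 0), Q = (1, 0), G = (0, 1), B = (5, -1); any affine frame gives the same invariant.
1. X lies on line QG with QX:XG = 1:2 ⇒ X = (2/3, 1/3)
2. T lies on line YB with YT:TB = 3:(-4) ⇒ T = (-15, 3)
3. E is the midpoint of GT ⇒ E = (-15/2, 2)
through E parallel to BG: direction (-5, 2); meets GX at D = (10/3, -7/3)
D = G + t·(X−G) with t = 5

t = 5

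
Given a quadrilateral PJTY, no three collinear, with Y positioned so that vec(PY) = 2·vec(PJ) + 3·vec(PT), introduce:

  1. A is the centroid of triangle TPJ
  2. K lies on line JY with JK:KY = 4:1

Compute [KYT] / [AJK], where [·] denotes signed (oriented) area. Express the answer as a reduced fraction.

[KYT]:[AJK] = 3/7

Choose coordinates P = (0, 0), J = (1, 0), T = (0, 1), Y = (2, 3).
1. A is the centroid of triangle TPJ ⇒ A = (1/3, 1/3)
2. K lies on line JY with JK:KY = 4:1 ⇒ K = (9/5, 12/5)
2·[KYT] = 4/5, 2·[AJK] = 28/15
[KYT]:[AJK] = 4/5:28/15 = 3/7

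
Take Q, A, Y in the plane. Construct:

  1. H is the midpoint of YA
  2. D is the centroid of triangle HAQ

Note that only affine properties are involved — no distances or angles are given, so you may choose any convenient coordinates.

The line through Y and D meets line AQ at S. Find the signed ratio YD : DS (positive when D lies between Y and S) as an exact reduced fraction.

Set Q = (0, 0), A = (1, 0), Y = (0, 1); any affine frame gives the same invariant.
1. H is the midpoint of YA ⇒ H = (1/2, 1/2)
2. D is the centroid of triangle HAQ ⇒ D = (1/2, 1/6)
line YD meets AQ at S = (3/5, 0)
D = Y + t·(S−Y) with t = 5/6, so YD:DS = 5/6:1/6

YD:DS = 5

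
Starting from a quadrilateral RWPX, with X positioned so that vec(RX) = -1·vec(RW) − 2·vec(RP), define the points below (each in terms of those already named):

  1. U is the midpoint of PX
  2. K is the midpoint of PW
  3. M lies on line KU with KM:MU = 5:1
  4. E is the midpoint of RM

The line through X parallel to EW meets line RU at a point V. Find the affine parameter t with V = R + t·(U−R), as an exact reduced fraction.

t = 13/3

Choose coordinates R = (0, 0), W = (1, 0), P = (0, 1), X = (-1, -2).
1. U is the midpoint of PX ⇒ U = (-1/2, -1/2)
2. K is the midpoint of PW ⇒ K = (1/2, 1/2)
3. M lies on line KU with KM:MU = 5:1 ⇒ M = (-1/3, -1/3)
4. E is the midpoint of RM ⇒ E = (-1/6, -1/6)
through X parallel to EW: direction (7/6, 1/6); meets RU at V = (-13/6, -13/6)
V = R + t·(U−R) with t = 13/3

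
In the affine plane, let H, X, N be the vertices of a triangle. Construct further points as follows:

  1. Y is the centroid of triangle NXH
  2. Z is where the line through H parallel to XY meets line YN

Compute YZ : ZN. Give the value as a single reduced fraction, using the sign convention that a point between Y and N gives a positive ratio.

YZ:ZN = -1/2

Set H = (0, 0), X = (1, 0), N = (0, 1); any affine frame gives the same invariant.
1. Y is the centroid of triangle NXH ⇒ Y = (1/3, 1/3)
2. Z is where the line through H parallel to XY meets line YN ⇒ Z = (2/3, -1/3)
Z = Y + t·(N−Y) with t = -1, so YZ:ZN = t:(1−t) = -1:2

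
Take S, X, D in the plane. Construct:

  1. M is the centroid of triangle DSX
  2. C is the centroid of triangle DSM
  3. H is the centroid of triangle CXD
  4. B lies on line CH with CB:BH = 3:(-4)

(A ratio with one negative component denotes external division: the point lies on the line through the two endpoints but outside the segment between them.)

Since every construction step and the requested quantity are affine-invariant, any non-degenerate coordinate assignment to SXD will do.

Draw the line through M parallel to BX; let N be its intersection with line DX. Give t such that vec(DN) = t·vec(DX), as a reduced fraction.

Choose coordinates S = (0, 0), X = (1, 0), D = (0, 1).
1. M is the centroid of triangle DSX ⇒ M = (1/3, 1/3)
2. C is the centroid of triangle DSM ⇒ C = (1/9, 4/9)
3. H is the centroid of triangle CXD ⇒ H = (10/27, 13/27)
4. B lies on line CH with CB:BH = 3:(-4) ⇒ B = (-2/3, 1/3)
through M parallel to BX: direction (5/3, -1/3); meets DX at N = (3/4, 1/4)
N = D + t·(X−D) with t = 3/4

t = 3/4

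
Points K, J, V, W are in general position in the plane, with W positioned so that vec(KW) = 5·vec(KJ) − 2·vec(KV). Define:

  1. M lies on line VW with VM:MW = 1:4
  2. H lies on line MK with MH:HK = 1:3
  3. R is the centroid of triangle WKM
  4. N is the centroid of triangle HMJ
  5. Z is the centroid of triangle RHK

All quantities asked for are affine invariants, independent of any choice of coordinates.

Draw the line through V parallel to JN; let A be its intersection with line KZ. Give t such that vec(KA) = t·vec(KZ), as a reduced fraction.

Work in coordinates with K = (0, 0), J = (1, 0), V = (0, 1), W = (5, -2).
1. M lies on line VW with VM:MW = 1:4 ⇒ M = (1, 2/5)
2. H lies on line MK with MH:HK = 1:3 ⇒ H = (3/4, 3/10)
3. R is the centroid of triangle WKM ⇒ R = (2, -8/15)
4. N is the centroid of triangle HMJ ⇒ N = (11/12, 7/30)
5. Z is the centroid of triangle RHK ⇒ Z = (11/12, -7/90)
through V parallel to JN: direction (-1/12, 7/30); meets KZ at A = (165/448, -1/32)
A = K + t·(Z−K) with t = 45/112

t = 45/112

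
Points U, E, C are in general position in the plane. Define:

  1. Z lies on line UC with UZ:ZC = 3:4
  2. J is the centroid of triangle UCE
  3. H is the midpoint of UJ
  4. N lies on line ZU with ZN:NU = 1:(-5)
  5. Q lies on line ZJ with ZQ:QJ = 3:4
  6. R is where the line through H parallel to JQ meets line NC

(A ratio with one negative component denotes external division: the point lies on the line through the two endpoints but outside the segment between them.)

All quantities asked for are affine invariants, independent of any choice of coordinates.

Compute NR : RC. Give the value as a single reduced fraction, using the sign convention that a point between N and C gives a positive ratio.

NR:RC = -9/22

Work in coordinates with U = (0, 0), E = (1, 0), C = (0, 1).
1. Z lies on line UC with UZ:ZC = 3:4 ⇒ Z = (0, 3/7)
2. J is the centroid of triangle UCE ⇒ J = (1/3, 1/3)
3. H is the midpoint of UJ ⇒ H = (1/6, 1/6)
4. N lies on line ZU with ZN:NU = 1:(-5) ⇒ N = (0, 15/28)
5. Q lies on line ZJ with ZQ:QJ = 3:4 ⇒ Q = (1/7, 19/49)
6. R is where the line through H parallel to JQ meets line NC ⇒ R = (0, 3/14)
R = N + t·(C−N) with t = -9/13, so NR:RC = t:(1−t) = -9/13:22/13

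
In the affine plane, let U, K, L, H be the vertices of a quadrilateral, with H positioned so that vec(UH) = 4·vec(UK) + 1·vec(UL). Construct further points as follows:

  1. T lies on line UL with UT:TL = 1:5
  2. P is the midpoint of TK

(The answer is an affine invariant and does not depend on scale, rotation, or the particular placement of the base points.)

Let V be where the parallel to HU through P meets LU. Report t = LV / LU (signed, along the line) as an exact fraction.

t = 25/24

Choose coordinates U = (0, 0), K = (1, 0), L = (0, 1), H = (4, 1).
1. T lies on line UL with UT:TL = 1:5 ⇒ T = (0, 1/6)
2. P is the midpoint of TK ⇒ P = (1/2, 1/12)
through P parallel to HU: direction (-4, -1); meets LU at V = (0, -1/24)
V = L + t·(U−L) with t = 25/24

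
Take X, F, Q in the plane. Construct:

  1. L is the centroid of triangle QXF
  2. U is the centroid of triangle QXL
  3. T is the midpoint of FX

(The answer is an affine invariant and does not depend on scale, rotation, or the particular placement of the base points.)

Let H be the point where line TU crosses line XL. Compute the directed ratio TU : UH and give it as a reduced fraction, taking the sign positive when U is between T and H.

TU:UH = -5/2

Choose coordinates X = (0, 0), F = (1, 0), Q = (0, 1).
1. L is the centroid of triangle QXF ⇒ L = (1/3, 1/3)
2. U is the centroid of triangle QXL ⇒ U = (1/9, 4/9)
3. T is the midpoint of FX ⇒ T = (1/2, 0)
line TU meets XL at H = (4/15, 4/15)
U = T + t·(H−T) with t = 5/3, so TU:UH = 5/3:-2/3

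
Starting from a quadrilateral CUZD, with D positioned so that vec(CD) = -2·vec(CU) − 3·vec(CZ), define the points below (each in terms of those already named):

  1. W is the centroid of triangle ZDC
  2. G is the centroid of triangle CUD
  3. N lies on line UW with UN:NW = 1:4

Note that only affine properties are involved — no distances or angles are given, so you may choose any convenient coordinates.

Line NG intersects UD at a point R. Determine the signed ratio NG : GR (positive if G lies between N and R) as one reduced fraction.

NG:GR = -2/5

Set C = (0, 0), U = (1, 0), Z = (0, 1), D = (-2, -3); any affine frame gives the same invariant.
1. W is the centroid of triangle ZDC ⇒ W = (-2/3, -2/3)
2. G is the centroid of triangle CUD ⇒ G = (-1/3, -1)
3. N lies on line UW with UN:NW = 1:4 ⇒ N = (2/3, -2/15)
line NG meets UD at R = (13/6, 7/6)
G = N + t·(R−N) with t = -2/3, so NG:GR = -2/3:5/3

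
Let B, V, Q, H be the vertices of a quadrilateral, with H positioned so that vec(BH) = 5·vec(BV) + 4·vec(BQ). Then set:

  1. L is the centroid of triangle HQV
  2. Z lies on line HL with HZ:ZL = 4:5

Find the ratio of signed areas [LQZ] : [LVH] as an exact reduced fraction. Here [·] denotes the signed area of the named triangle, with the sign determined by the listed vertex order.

[LQZ]:[LVH] = -5/9

Work in coordinates with B = (0, 0), V = (1, 0), Q = (0, 1), H = (5, 4).
1. L is the centroid of triangle HQV ⇒ L = (2, 5/3)
2. Z lies on line HL with HZ:ZL = 4:5 ⇒ Z = (11/3, 80/27)
2·[LQZ] = -40/27, 2·[LVH] = 8/3
[LQZ]:[LVH] = -40/27:8/3 = -5/9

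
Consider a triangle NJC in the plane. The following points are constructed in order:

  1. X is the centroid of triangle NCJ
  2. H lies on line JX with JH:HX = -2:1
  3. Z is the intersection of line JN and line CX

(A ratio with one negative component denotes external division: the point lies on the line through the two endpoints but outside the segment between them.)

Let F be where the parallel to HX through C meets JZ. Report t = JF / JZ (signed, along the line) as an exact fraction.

t = -2

Set N = (0, 0), J = (1, 0), C = (0, 1); any affine frame gives the same invariant.
1. X is the centroid of triangle NCJ ⇒ X = (1/3, 1/3)
2. H lies on line JX with JH:HX = -2:1 ⇒ H = (-1/3, 2/3)
3. Z is the intersection of line JN and line CX ⇒ Z = (1/2, 0)
through C parallel to HX: direction (2/3, -1/3); meets JZ at F = (2, 0)
F = J + t·(Z−J) with t = -2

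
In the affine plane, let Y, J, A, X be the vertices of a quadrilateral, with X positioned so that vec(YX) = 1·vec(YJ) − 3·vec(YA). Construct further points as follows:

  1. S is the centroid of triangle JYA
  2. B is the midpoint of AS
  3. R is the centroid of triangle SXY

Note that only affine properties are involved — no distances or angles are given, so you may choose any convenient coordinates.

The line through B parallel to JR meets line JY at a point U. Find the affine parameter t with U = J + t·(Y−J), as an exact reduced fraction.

Set Y = (0, 0), J = (1, 0), A = (0, 1), X = (1, -3); any affine frame gives the same invariant.
1. S is the centroid of triangle JYA ⇒ S = (1/3, 1/3)
2. B is the midpoint of AS ⇒ B = (1/6, 2/3)
3. R is the centroid of triangle SXY ⇒ R = (4/9, -8/9)
through B parallel to JR: direction (-5/9, -8/9); meets JY at U = (-1/4, 0)
U = J + t·(Y−J) with t = 5/4

t = 5/4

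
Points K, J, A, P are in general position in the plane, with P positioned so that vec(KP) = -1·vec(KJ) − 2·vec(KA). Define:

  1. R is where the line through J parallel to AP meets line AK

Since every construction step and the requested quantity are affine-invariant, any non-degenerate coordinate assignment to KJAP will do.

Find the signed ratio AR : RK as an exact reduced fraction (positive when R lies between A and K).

AR:RK = -4/3

Set K = (0, 0), J = (1, 0), A = (0, 1), P = (-1, -2); any affine frame gives the same invariant.
1. R is where the line through J parallel to AP meets line AK ⇒ R = (0, -3)
R = A + t·(K−A) with t = 4, so AR:RK = t:(1−t) = 4:-3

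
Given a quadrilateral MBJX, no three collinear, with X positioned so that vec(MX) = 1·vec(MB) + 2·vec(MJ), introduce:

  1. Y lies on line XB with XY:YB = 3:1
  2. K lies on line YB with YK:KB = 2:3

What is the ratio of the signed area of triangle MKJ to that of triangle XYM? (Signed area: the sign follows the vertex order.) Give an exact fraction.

[MKJ]:[XYM] = -2/3

Work in coordinates with M = (0, 0), B = (1, 0), J = (0, 1), X = (1, 2).
1. Y lies on line XB with XY:YB = 3:1 ⇒ Y = (1, 1/2)
2. K lies on line YB with YK:KB = 2:3 ⇒ K = (1, 3/10)
2·[MKJ] = 1, 2·[XYM] = -3/2
[MKJ]:[XYM] = 1:-3/2 = -2/3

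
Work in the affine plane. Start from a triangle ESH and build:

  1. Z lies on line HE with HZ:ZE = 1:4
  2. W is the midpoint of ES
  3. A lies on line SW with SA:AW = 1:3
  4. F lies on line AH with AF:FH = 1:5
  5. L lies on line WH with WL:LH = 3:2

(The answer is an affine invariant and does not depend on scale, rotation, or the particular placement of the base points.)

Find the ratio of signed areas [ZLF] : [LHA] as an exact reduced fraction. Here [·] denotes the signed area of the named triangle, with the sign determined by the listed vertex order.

Work in coordinates with E = (0, 0), S = (1, 0), H = (0, 1).
1. Z lies on line HE with HZ:ZE = 1:4 ⇒ Z = (0, 4/5)
2. W is the midpoint of ES ⇒ W = (1/2, 0)
3. A lies on line SW with SA:AW = 1:3 ⇒ A = (7/8, 0)
4. F lies on line AH with AF:FH = 1:5 ⇒ F = (35/48, 1/6)
5. L lies on line WH with WL:LH = 3:2 ⇒ L = (1/5, 3/5)
2·[ZLF] = 23/1200, 2·[LHA] = -3/20
[ZLF]:[LHA] = 23/1200:-3/20 = -23/180

[ZLF]:[LHA] = -23/180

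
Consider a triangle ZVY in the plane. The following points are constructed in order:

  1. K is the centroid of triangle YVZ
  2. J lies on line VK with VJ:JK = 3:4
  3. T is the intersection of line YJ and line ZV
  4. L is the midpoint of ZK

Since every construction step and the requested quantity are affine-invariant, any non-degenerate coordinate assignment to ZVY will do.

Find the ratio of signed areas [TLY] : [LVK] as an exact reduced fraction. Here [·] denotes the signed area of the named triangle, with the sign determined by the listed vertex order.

[TLY]:[LVK] = -19/6

Assign Z = (0, 0), V = (1, 0), Y = (0, 1) — the answer is frame-independent, so this choice is without loss of generality.
1. K is the centroid of triangle YVZ ⇒ K = (1/3, 1/3)
2. J lies on line VK with VJ:JK = 3:4 ⇒ J = (5/7, 1/7)
3. T is the intersection of line YJ and line ZV ⇒ T = (5/6, 0)
4. L is the midpoint of ZK ⇒ L = (1/6, 1/6)
2·[TLY] = -19/36, 2·[LVK] = 1/6
[TLY]:[LVK] = -19/36:1/6 = -19/6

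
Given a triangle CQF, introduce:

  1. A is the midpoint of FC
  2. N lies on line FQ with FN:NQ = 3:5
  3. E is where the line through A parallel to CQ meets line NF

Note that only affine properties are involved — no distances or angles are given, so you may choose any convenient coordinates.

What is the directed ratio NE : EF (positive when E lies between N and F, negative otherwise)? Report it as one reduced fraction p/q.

Set C = (0, 0), Q = (1, 0), F = (0, 1); any affine frame gives the same invariant.
1. A is the midpoint of FC ⇒ A = (0, 1/2)
2. N lies on line FQ with FN:NQ = 3:5 ⇒ N = (3/8, 5/8)
3. E is where the line through A parallel to CQ meets line NF ⇒ E = (1/2, 1/2)
E = N + t·(F−N) with t = -1/3, so NE:EF = t:(1−t) = -1/3:4/3

NE:EF = -1/4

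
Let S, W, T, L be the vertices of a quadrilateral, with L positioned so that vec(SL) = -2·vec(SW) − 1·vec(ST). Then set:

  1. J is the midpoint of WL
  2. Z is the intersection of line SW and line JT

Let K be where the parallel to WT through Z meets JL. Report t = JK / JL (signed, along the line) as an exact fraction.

t = -1/3

Work in coordinates with S = (0, 0), W = (1, 0), T = (0, 1), L = (-2, -1).
1. J is the midpoint of WL ⇒ J = (-1/2, -1/2)
2. Z is the intersection of line SW and line JT ⇒ Z = (-1/3, 0)
through Z parallel to WT: direction (-1, 1); meets JL at K = (0, -1/3)
K = J + t·(L−J) with t = -1/3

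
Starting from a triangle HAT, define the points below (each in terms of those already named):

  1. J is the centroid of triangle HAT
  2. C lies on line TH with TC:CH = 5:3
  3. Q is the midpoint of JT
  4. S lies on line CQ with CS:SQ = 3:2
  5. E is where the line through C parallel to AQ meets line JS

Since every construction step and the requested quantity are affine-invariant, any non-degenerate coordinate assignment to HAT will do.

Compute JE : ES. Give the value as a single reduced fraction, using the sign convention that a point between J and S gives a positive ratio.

JE:ES = -15/17

Assign H = (0, 0), A = (1, 0), T = (0, 1) — the answer is frame-independent, so this choice is without loss of generality.
1. J is the centroid of triangle HAT ⇒ J = (1/3, 1/3)
2. C lies on line TH with TC:CH = 5:3 ⇒ C = (0, 3/8)
3. Q is the midpoint of JT ⇒ Q = (1/6, 2/3)
4. S lies on line CQ with CS:SQ = 3:2 ⇒ S = (1/10, 11/20)
5. E is where the line through C parallel to AQ meets line JS ⇒ E = (25/12, -31/24)
E = J + t·(S−J) with t = -15/2, so JE:ES = t:(1−t) = -15/2:17/2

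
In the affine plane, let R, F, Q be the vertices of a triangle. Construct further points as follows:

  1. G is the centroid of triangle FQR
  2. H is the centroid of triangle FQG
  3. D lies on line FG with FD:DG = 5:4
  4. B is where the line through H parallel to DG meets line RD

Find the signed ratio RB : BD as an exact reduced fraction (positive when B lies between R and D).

Work in coordinates with R = (0, 0), F = (1, 0), Q = (0, 1).
1. G is the centroid of triangle FQR ⇒ G = (1/3, 1/3)
2. H is the centroid of triangle FQG ⇒ H = (4/9, 4/9)
3. D lies on line FG with FD:DG = 5:4 ⇒ D = (17/27, 5/27)
4. B is where the line through H parallel to DG meets line RD ⇒ B = (68/81, 20/81)
B = R + t·(D−R) with t = 4/3, so RB:BD = t:(1−t) = 4/3:-1/3

RB:BD = -4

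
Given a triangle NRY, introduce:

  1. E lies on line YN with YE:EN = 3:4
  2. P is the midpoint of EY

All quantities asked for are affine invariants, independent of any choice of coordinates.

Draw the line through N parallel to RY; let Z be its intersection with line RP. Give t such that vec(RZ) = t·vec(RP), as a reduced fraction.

t = 14/3

Set N = (0, 0), R = (1, 0), Y = (0, 1); any affine frame gives the same invariant.
1. E lies on line YN with YE:EN = 3:4 ⇒ E = (0, 4/7)
2. P is the midpoint of EY ⇒ P = (0, 11/14)
through N parallel to RY: direction (-1, 1); meets RP at Z = (-11/3, 11/3)
Z = R + t·(P−R) with t = 14/3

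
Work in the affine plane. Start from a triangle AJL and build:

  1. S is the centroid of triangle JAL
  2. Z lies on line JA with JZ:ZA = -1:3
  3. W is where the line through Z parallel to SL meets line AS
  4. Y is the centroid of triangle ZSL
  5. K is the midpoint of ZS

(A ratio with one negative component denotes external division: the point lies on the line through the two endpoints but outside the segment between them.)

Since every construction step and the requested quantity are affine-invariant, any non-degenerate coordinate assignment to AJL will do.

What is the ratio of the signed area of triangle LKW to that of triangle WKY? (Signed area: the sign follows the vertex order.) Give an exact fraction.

[LKW]:[WKY] = -3

Choose coordinates A = (0, 0), J = (1, 0), L = (0, 1).
1. S is the centroid of triangle JAL ⇒ S = (1/3, 1/3)
2. Z lies on line JA with JZ:ZA = -1:3 ⇒ Z = (3/2, 0)
3. W is where the line through Z parallel to SL meets line AS ⇒ W = (1, 1)
4. Y is the centroid of triangle ZSL ⇒ Y = (11/18, 4/9)
5. K is the midpoint of ZS ⇒ K = (11/12, 1/6)
2·[LKW] = 5/6, 2·[WKY] = -5/18
[LKW]:[WKY] = 5/6:-5/18 = -3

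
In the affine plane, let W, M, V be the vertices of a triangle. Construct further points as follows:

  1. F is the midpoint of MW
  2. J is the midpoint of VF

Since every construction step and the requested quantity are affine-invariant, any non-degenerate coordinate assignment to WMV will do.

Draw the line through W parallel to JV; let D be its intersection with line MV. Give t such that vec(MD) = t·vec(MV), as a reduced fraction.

t = 2

Set W = (0, 0), M = (1, 0), V = (0, 1); any affine frame gives the same invariant.
1. F is the midpoint of MW ⇒ F = (1/2, 0)
2. J is the midpoint of VF ⇒ J = (1/4, 1/2)
through W parallel to JV: direction (-1/4, 1/2); meets MV at D = (-1, 2)
D = M + t·(V−M) with t = 2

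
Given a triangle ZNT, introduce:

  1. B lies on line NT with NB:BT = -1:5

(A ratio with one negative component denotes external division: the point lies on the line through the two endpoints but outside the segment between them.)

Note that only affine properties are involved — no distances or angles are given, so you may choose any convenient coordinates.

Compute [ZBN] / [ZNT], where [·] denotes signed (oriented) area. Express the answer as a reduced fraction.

Choose coordinates Z = (0, 0), N = (1, 0), T = (0, 1).
1. B lies on line NT with NB:BT = -1:5 ⇒ B = (5/4, -1/4)
2·[ZBN] = 1/4, 2·[ZNT] = 1
[ZBN]:[ZNT] = 1/4:1 = 1/4

[ZBN]:[ZNT] = 1/4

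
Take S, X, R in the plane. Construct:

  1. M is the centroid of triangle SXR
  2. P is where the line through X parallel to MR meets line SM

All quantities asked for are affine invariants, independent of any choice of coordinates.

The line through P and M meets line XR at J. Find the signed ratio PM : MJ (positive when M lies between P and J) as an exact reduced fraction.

PM:MJ = -2

Assign S = (0, 0), X = (1, 0), R = (0, 1) — the answer is frame-independent, so this choice is without loss of generality.
1. M is the centroid of triangle SXR ⇒ M = (1/3, 1/3)
2. P is where the line through X parallel to MR meets line SM ⇒ P = (2/3, 2/3)
line PM meets XR at J = (1/2, 1/2)
M = P + t·(J−P) with t = 2, so PM:MJ = 2:-1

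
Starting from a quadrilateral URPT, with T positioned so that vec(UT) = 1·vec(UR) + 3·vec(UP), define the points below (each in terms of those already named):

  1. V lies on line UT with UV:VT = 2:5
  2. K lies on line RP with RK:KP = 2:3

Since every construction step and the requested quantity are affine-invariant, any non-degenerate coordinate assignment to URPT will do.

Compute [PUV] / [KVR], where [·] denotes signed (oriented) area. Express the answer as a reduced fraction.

Set U = (0, 0), R = (1, 0), P = (0, 1), T = (1, 3); any affine frame gives the same invariant.
1. V lies on line UT with UV:VT = 2:5 ⇒ V = (2/7, 6/7)
2. K lies on line RP with RK:KP = 2:3 ⇒ K = (3/5, 2/5)
2·[PUV] = 2/7, 2·[KVR] = -2/35
[PUV]:[KVR] = 2/7:-2/35 = -5

[PUV]:[KVR] = -5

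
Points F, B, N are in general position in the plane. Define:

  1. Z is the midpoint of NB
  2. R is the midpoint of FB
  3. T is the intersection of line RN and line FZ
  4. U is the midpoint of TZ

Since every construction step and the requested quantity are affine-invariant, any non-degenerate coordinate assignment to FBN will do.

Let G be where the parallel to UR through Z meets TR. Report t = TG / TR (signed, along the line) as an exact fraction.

t = 2

Assign F = (0, 0), B = (1, 0), N = (0, 1) — the answer is frame-independent, so this choice is without loss of generality.
1. Z is the midpoint of NB ⇒ Z = (1/2, 1/2)
2. R is the midpoint of FB ⇒ R = (1/2, 0)
3. T is the intersection of line RN and line FZ ⇒ T = (1/3, 1/3)
4. U is the midpoint of TZ ⇒ U = (5/12, 5/12)
through Z parallel to UR: direction (1/12, -5/12); meets TR at G = (2/3, -1/3)
G = T + t·(R−T) with t = 2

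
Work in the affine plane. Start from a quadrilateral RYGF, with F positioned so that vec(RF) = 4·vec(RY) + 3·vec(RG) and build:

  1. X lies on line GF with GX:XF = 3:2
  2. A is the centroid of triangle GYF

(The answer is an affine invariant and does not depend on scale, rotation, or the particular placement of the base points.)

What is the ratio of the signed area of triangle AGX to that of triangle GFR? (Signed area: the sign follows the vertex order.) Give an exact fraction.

Set R = (0, 0), Y = (1, 0), G = (0, 1), F = (4, 3); any affine frame gives the same invariant.
1. X lies on line GF with GX:XF = 3:2 ⇒ X = (12/5, 11/5)
2. A is the centroid of triangle GYF ⇒ A = (5/3, 4/3)
2·[AGX] = -6/5, 2·[GFR] = -4
[AGX]:[GFR] = -6/5:-4 = 3/10

[AGX]:[GFR] = 3/10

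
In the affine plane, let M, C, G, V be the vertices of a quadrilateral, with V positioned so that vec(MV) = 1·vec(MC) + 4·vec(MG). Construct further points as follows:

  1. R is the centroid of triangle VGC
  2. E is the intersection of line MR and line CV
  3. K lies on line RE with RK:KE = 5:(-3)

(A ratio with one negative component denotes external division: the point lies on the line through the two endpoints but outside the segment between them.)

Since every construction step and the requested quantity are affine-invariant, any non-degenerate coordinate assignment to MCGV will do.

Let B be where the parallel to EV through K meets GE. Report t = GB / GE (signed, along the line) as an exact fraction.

t = 3/2

Choose coordinates M = (0, 0), C = (1, 0), G = (0, 1), V = (1, 4).
1. R is the centroid of triangle VGC ⇒ R = (2/3, 5/3)
2. E is the intersection of line MR and line CV ⇒ E = (1, 5/2)
3. K lies on line RE with RK:KE = 5:(-3) ⇒ K = (3/2, 15/4)
through K parallel to EV: direction (0, 3/2); meets GE at B = (3/2, 13/4)
B = G + t·(E−G) with t = 3/2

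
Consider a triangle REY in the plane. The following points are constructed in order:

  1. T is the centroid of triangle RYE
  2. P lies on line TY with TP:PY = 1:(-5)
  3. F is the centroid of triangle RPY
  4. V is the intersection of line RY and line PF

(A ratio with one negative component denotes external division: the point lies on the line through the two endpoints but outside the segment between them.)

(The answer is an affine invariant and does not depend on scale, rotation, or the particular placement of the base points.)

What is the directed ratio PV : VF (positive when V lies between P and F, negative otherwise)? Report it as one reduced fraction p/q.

Choose coordinates R = (0, 0), E = (1, 0), Y = (0, 1).
1. T is the centroid of triangle RYE ⇒ T = (1/3, 1/3)
2. P lies on line TY with TP:PY = 1:(-5) ⇒ P = (5/12, 1/6)
3. F is the centroid of triangle RPY ⇒ F = (5/36, 7/18)
4. V is the intersection of line RY and line PF ⇒ V = (0, 1/2)
V = P + t·(F−P) with t = 3/2, so PV:VF = t:(1−t) = 3/2:-1/2

PV:VF = -3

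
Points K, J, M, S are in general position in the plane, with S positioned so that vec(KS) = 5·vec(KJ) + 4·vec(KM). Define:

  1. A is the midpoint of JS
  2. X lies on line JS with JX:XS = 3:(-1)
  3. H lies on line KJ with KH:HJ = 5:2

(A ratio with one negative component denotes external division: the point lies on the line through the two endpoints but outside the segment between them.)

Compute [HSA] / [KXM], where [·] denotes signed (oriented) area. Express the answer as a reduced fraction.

[HSA]:[KXM] = -4/49

Assign K = (0, 0), J = (1, 0), M = (0, 1), S = (5, 4) — the answer is frame-independent, so this choice is without loss of generality.
1. A is the midpoint of JS ⇒ A = (3, 2)
2. X lies on line JS with JX:XS = 3:(-1) ⇒ X = (7, 6)
3. H lies on line KJ with KH:HJ = 5:2 ⇒ H = (5/7, 0)
2·[HSA] = -4/7, 2·[KXM] = 7
[HSA]:[KXM] = -4/7:7 = -4/49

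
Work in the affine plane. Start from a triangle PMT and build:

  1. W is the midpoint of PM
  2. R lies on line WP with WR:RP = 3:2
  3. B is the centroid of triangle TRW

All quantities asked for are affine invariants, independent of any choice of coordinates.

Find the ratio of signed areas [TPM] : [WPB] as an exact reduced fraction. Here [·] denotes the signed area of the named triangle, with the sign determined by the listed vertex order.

Set P = (0, 0), M = (1, 0), T = (0, 1); any affine frame gives the same invariant.
1. W is the midpoint of PM ⇒ W = (1/2, 0)
2. R lies on line WP with WR:RP = 3:2 ⇒ R = (1/5, 0)
3. B is the centroid of triangle TRW ⇒ B = (7/30, 1/3)
2·[TPM] = 1, 2·[WPB] = -1/6
[TPM]:[WPB] = 1:-1/6 = -6

[TPM]:[WPB] = -6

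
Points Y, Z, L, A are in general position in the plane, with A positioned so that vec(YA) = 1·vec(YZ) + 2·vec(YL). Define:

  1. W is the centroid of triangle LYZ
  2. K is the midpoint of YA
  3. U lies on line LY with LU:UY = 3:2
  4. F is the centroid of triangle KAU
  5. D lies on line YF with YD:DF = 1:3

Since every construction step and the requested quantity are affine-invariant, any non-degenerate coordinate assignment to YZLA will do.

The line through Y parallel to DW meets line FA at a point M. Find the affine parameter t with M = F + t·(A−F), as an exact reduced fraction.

t = -19/14

Assign Y = (0, 0), Z = (1, 0), L = (0, 1), A = (1, 2) — the answer is frame-independent, so this choice is without loss of generality.
1. W is the centroid of triangle LYZ ⇒ W = (1/3, 1/3)
2. K is the midpoint of YA ⇒ K = (1/2, 1)
3. U lies on line LY with LU:UY = 3:2 ⇒ U = (0, 2/5)
4. F is the centroid of triangle KAU ⇒ F = (1/2, 17/15)
5. D lies on line YF with YD:DF = 1:3 ⇒ D = (1/8, 17/60)
through Y parallel to DW: direction (5/24, 1/20); meets FA at M = (-5/28, -3/70)
M = F + t·(A−F) with t = -19/14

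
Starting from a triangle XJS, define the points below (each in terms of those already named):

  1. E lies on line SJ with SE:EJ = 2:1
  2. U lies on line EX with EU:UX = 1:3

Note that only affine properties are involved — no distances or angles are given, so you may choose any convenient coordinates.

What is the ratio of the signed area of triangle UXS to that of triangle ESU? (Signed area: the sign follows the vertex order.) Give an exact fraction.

[UXS]:[ESU] = -3

Set X = (0, 0), J = (1, 0), S = (0, 1); any affine frame gives the same invariant.
1. E lies on line SJ with SE:EJ = 2:1 ⇒ E = (2/3, 1/3)
2. U lies on line EX with EU:UX = 1:3 ⇒ U = (1/2, 1/4)
2·[UXS] = -1/2, 2·[ESU] = 1/6
[UXS]:[ESU] = -1/2:1/6 = -3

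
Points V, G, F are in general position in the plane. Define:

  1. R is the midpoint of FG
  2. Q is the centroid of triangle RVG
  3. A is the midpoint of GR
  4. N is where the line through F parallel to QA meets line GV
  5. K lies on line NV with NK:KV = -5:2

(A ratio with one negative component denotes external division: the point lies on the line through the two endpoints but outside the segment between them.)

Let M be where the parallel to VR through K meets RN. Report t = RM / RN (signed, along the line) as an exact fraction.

Assign V = (0, 0), G = (1, 0), F = (0, 1) — the answer is frame-independent, so this choice is without loss of generality.
1. R is the midpoint of FG ⇒ R = (1/2, 1/2)
2. Q is the centroid of triangle RVG ⇒ Q = (1/2, 1/6)
3. A is the midpoint of GR ⇒ A = (3/4, 1/4)
4. N is where the line through F parallel to QA meets line GV ⇒ N = (-3, 0)
5. K lies on line NV with NK:KV = -5:2 ⇒ K = (2, 0)
through K parallel to VR: direction (1/2, 1/2); meets RN at M = (17/6, 5/6)
M = R + t·(N−R) with t = -2/3

t = -2/3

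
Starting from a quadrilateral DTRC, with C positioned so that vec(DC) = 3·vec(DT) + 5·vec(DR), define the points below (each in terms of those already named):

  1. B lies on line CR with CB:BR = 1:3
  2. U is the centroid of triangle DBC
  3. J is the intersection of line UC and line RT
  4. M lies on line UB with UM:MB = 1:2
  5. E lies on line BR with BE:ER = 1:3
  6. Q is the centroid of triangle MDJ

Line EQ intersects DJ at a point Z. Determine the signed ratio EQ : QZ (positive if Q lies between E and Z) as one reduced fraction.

Choose coordinates D = (0, 0), T = (1, 0), R = (0, 1), C = (3, 5).
1. B lies on line CR with CB:BR = 1:3 ⇒ B = (9/4, 4)
2. U is the centroid of triangle DBC ⇒ U = (7/4, 3)
3. J is the intersection of line UC and line RT ⇒ J = (4/13, 9/13)
4. M lies on line UB with UM:MB = 1:2 ⇒ M = (23/12, 10/3)
5. E lies on line BR with BE:ER = 1:3 ⇒ E = (27/16, 13/4)
6. Q is the centroid of triangle MDJ ⇒ Q = (347/468, 157/117)
line EQ meets DJ at Z = (-1088/1651, -2448/1651)
Q = E + t·(Z−E) with t = 127/315, so EQ:QZ = 127/315:188/315

EQ:QZ = 127/188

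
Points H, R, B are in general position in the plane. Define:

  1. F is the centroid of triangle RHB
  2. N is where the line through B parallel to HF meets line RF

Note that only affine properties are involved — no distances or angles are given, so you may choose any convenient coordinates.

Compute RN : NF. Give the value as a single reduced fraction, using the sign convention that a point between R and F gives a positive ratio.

Set H = (0, 0), R = (1, 0), B = (0, 1); any affine frame gives the same invariant.
1. F is the centroid of triangle RHB ⇒ F = (1/3, 1/3)
2. N is where the line through B parallel to HF meets line RF ⇒ N = (-1/3, 2/3)
N = R + t·(F−R) with t = 2, so RN:NF = t:(1−t) = 2:-1

RN:NF = -2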